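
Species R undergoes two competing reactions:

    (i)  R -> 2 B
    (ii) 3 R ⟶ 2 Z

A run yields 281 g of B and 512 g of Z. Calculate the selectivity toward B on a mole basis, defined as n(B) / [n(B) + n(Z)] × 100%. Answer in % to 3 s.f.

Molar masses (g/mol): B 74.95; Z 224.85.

62.2 %

n(B) = 281 / 74.95 = 3.749 mol
n(Z) = 512 / 224.85 = 2.277 mol
selectivity = 3.749/(3.749+2.277) × 100 = 62.21 %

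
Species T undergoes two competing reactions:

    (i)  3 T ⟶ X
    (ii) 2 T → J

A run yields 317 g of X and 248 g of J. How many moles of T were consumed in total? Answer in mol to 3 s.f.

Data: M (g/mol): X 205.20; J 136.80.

8.26 mol

n(X) = 317 / 205.20 = 1.545 mol
n(J) = 248 / 136.80 = 1.813 mol
n(T) via (i) = (3/1)×1.545 = 4.635 mol
n(T) via (ii) = (2/1)×1.813 = 3.626 mol
total n(T) = 4.635 + 3.626 = 8.261 mol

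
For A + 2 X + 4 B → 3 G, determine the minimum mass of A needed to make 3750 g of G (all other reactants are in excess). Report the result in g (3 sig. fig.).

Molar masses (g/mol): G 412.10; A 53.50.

162 g

n(G) = 3750 / 412.10 = 9.100 mol
n(A) = (1/3) × 9.100 = 3.033 mol
mass = 3.033 × 53.50 = 162.3 g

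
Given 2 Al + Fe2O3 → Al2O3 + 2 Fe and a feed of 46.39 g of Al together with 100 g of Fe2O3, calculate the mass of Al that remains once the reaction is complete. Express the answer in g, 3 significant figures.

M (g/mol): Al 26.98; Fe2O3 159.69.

12.6 g

n(Al) = 46.39 / 26.98 = 1.719 mol
n(Fe2O3) = 100.0 / 159.69 = 0.6262 mol
n/ν for Al = 1.719/2 = 0.8595
n/ν for Fe2O3 = 0.6262/1 = 0.6262
Smallest n/ν is Fe2O3 → limiting reagent.
Al consumed = (2/1) × 0.6262 = 1.252 mol
Al remaining = 1.719 − 1.252 = 0.4670 mol
mass = 0.4670 × 26.98 = 12.60 g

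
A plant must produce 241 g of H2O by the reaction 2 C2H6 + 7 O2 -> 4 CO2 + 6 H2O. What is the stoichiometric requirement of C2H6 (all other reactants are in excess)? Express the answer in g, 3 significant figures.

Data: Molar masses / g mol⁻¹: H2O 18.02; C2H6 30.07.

n(H2O) = 241 / 18.02 = 13.37 mol
n(C2H6) = (2/6) × 13.37 = 4.457 mol
mass = 4.457 × 30.07 = 134.0 g

134 g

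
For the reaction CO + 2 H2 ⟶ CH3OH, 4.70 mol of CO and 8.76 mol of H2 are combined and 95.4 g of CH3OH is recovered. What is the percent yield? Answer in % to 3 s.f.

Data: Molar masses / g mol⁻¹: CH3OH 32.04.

n(CO) = 4.700 mol
n(H2) = 8.760 mol
n/ν → CO: 4.700, H2: 4.380; H2 is limiting.
theoretical n(CH3OH) = (1/2) × 8.760 = 4.380 mol → 140.3 g
% yield = 95.4 / 140.3 × 100 = 68.00 %

68.0 %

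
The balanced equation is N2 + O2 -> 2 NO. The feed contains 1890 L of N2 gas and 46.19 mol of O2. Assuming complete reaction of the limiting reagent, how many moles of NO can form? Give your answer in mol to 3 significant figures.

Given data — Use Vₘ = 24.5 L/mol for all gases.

92.4 mol

n(N2) = 1890 / 24.5 = 77.14 mol
n(O2) = 46.19 mol
n/ν → N2: 77.14, O2: 46.19; O2 is limiting.
n(NO) = (2/1) × 46.19 = 92.38 mol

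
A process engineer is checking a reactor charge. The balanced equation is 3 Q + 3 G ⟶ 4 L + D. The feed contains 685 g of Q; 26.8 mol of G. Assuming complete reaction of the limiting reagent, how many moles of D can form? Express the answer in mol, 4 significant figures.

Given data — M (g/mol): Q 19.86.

8.933 mol

n(Q) = 685.0 / 19.86 = 34.49 mol
n(G) = 26.80 mol
n/ν for Q = 34.49/3 = 11.50
n/ν for G = 26.80/3 = 8.933
Smallest n/ν is G → limiting reagent.
n(D) = (1/3) × 26.80 = 8.933 mol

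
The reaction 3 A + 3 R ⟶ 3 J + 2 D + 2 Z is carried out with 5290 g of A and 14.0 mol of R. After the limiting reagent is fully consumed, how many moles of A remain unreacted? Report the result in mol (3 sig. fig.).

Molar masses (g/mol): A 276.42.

n(A) = 5290 / 276.42 = 19.14 mol
n(R) = 14.00 mol
n/ν for A = 19.14/3 = 6.380
n/ν for R = 14.00/3 = 4.667
Smallest n/ν is R → limiting reagent.
A consumed = (3/3) × 14.00 = 14.00 mol
A remaining = 19.14 − 14.00 = 5.140 mol

5.14 mol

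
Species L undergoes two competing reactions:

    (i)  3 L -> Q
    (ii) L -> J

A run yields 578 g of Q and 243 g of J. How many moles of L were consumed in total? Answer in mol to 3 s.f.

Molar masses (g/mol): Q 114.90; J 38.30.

21.4 mol

n(Q) = 578 / 114.90 = 5.030 mol
n(J) = 243 / 38.30 = 6.345 mol
n(L) via (i) = (3/1)×5.030 = 15.09 mol
n(L) via (ii) = (1/1)×6.345 = 6.345 mol
total n(L) = 15.09 + 6.345 = 21.44 mol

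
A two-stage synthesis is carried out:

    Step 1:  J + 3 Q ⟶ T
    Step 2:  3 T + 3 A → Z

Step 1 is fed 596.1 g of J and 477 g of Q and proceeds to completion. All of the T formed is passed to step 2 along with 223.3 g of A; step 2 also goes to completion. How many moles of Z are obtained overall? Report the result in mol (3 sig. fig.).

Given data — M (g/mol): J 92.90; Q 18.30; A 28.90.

2.14 mol

Step 1:
n(J) = 596.1 / 92.90 = 6.417 mol
n(Q) = 477.0 / 18.30 = 26.07 mol
n/ν for J = 6.417/1 = 6.417
n/ν for Q = 26.07/3 = 8.690
Smallest n/ν is J → limiting reagent.
n(T) produced = (1/1) × 6.417 = 6.417 mol
Step 2:
n(T) available = 6.417 mol
n(A) = 223.3 / 28.90 = 7.727 mol
n/ν for T = 6.417/3 = 2.139
n/ν for A = 7.727/3 = 2.576
Smallest n/ν is T → limiting reagent.
n(Z) = (1/3) × 6.417 = 2.139 mol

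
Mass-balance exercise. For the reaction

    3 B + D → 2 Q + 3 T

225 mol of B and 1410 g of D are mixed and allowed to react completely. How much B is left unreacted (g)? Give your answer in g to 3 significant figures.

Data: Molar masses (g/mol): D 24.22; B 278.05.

n(B) = 225.0 mol
n(D) = 1410 / 24.22 = 58.22 mol
n/ν → B: 75.00, D: 58.22; D is limiting.
B consumed = (3/1) × 58.22 = 174.7 mol
B remaining = 225.0 − 174.7 = 50.30 mol
mass = 50.30 × 278.05 = 13990 g

14000 g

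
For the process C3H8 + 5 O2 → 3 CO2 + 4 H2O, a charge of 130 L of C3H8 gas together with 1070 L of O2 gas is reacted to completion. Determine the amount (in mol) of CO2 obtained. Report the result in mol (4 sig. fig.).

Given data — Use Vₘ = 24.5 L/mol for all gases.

n(C3H8) = 130.0 / 24.5 = 5.306 mol
n(O2) = 1070 / 24.5 = 43.67 mol
n/ν → C3H8: 5.306, O2: 8.734; C3H8 is limiting.
n(CO2) = (3/1) × 5.306 = 15.92 mol

15.92 mol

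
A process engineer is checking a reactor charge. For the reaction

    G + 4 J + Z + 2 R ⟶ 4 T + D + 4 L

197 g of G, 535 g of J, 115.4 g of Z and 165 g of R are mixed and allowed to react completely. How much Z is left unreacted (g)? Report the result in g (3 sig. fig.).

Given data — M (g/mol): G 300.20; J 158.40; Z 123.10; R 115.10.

34.6 g

n(G) = 197.0 / 300.20 = 0.6562 mol
n(J) = 535.0 / 158.40 = 3.378 mol
n(Z) = 115.4 / 123.10 = 0.9374 mol
n(R) = 165.0 / 115.10 = 1.434 mol
n/ν → G: 0.6562, J: 0.8445, Z: 0.9374, R: 0.7170; G is limiting.
Z consumed = (1/1) × 0.6562 = 0.6562 mol
Z remaining = 0.9374 − 0.6562 = 0.2812 mol
mass = 0.2812 × 123.10 = 34.62 g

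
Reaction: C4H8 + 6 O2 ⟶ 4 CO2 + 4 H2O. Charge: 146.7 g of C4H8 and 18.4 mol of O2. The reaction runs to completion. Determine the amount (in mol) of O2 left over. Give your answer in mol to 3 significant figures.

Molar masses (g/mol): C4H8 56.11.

2.71 mol

n(C4H8) = 146.7 / 56.11 = 2.615 mol
n(O2) = 18.40 mol
n/ν for C4H8 = 2.615/1 = 2.615
n/ν for O2 = 18.40/6 = 3.067
Smallest n/ν is C4H8 → limiting reagent.
O2 consumed = (6/1) × 2.615 = 15.69 mol
O2 remaining = 18.40 − 15.69 = 2.710 mol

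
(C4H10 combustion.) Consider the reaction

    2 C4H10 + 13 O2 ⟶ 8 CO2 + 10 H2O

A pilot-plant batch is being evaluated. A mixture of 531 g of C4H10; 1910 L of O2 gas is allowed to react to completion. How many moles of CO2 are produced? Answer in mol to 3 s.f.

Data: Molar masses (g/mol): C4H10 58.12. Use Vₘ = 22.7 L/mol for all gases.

36.5 mol

n(C4H10) = 531.0 / 58.12 = 9.136 mol
n(O2) = 1910 / 22.7 = 84.14 mol
n/ν for C4H10 = 9.136/2 = 4.568
n/ν for O2 = 84.14/13 = 6.472
Smallest n/ν is C4H10 → limiting reagent.
n(CO2) = (8/2) × 9.136 = 36.54 mol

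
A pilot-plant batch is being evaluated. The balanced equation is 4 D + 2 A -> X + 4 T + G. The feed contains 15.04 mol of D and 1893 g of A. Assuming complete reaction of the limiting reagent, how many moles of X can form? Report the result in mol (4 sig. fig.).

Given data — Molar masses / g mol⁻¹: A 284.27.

n(D) = 15.04 mol
n(A) = 1893 / 284.27 = 6.659 mol
n/ν → D: 3.760, A: 3.330; A is limiting.
n(X) = (1/2) × 6.659 = 3.330 mol

3.330 mol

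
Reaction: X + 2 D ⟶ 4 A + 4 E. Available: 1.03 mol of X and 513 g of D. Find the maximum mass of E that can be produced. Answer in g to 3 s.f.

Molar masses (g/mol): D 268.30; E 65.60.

251 g

n(X) = 1.030 mol
n(D) = 513.0 / 268.30 = 1.912 mol
n/ν for X = 1.030/1 = 1.030
n/ν for D = 1.912/2 = 0.9560
Smallest n/ν is D → limiting reagent.
n(E) = (4/2) × 1.912 = 3.824 mol
mass = 3.824 × 65.60 = 250.9 g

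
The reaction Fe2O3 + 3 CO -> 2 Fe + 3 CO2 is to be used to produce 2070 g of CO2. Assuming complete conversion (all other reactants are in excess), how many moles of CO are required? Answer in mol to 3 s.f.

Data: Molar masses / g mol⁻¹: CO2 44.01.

n(CO2) = 2070 / 44.01 = 47.03 mol
n(CO) = (3/3) × 47.03 = 47.03 mol

47.0 mol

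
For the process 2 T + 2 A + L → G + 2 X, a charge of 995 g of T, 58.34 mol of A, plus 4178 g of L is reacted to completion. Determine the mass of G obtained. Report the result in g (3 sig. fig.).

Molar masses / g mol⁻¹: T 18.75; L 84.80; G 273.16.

7250 g

n(T) = 995.0 / 18.75 = 53.07 mol
n(A) = 58.34 mol
n(L) = 4178 / 84.80 = 49.27 mol
n/ν → T: 26.54, A: 29.17, L: 49.27; T is limiting.
n(G) = (1/2) × 53.07 = 26.54 mol
mass = 26.54 × 273.16 = 7250 g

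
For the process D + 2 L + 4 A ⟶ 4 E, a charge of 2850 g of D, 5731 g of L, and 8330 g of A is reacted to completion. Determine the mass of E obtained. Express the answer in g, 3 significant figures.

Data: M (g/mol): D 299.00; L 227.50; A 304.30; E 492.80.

13500 g

n(D) = 2850 / 299.00 = 9.532 mol
n(L) = 5731 / 227.50 = 25.19 mol
n(A) = 8330 / 304.30 = 27.37 mol
n/ν → D: 9.532, L: 12.60, A: 6.843; A is limiting.
n(E) = (4/4) × 27.37 = 27.37 mol
mass = 27.37 × 492.80 = 13490 g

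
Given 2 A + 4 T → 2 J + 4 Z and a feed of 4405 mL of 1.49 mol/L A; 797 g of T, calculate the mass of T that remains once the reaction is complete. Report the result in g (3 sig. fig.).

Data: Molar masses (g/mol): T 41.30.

255 g

n(A) = 1.49 × 4405/1000 = 6.563 mol
n(T) = 797.0 / 41.30 = 19.30 mol
n/ν for A = 6.563/2 = 3.282
n/ν for T = 19.30/4 = 4.825
Smallest n/ν is A → limiting reagent.
T consumed = (4/2) × 6.563 = 13.13 mol
T remaining = 19.30 − 13.13 = 6.170 mol
mass = 6.170 × 41.30 = 254.8 g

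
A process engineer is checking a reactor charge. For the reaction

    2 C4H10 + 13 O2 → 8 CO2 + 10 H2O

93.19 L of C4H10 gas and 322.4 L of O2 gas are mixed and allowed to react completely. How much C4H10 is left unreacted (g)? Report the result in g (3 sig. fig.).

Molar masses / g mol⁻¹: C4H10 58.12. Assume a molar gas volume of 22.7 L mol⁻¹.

112 g

n(C4H10) = 93.19 / 22.7 = 4.105 mol
n(O2) = 322.4 / 22.7 = 14.20 mol
n/ν for C4H10 = 4.105/2 = 2.053
n/ν for O2 = 14.20/13 = 1.092
Smallest n/ν is O2 → limiting reagent.
C4H10 consumed = (2/13) × 14.20 = 2.185 mol
C4H10 remaining = 4.105 − 2.185 = 1.920 mol
mass = 1.920 × 58.12 = 111.6 g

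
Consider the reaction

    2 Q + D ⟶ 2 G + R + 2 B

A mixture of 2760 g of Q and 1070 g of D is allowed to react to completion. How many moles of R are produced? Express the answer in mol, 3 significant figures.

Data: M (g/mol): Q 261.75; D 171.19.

5.27 mol

n(Q) = 2760 / 261.75 = 10.54 mol
n(D) = 1070 / 171.19 = 6.250 mol
n/ν for Q = 10.54/2 = 5.270
n/ν for D = 6.250/1 = 6.250
Smallest n/ν is Q → limiting reagent.
n(R) = (1/2) × 10.54 = 5.270 mol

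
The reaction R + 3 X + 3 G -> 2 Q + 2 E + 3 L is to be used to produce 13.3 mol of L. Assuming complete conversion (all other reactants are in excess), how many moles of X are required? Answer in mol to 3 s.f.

13.3 mol

n(L) = 13.30 mol
n(X) = (3/3) × 13.30 = 13.30 mol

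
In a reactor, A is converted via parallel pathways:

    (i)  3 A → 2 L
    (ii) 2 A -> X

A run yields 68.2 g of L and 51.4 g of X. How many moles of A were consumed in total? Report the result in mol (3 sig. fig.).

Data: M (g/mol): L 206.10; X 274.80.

0.870 mol

n(L) = 68.2 / 206.10 = 0.3309 mol
n(X) = 51.4 / 274.80 = 0.1870 mol
n(A) via (i) = (3/2)×0.3309 = 0.4964 mol
n(A) via (ii) = (2/1)×0.1870 = 0.3740 mol
total n(A) = 0.4964 + 0.3740 = 0.8704 mol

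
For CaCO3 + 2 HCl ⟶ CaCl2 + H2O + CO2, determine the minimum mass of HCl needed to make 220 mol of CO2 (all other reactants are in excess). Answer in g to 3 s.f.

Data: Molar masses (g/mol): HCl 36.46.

n(CO2) = 220.0 mol
n(HCl) = (2/1) × 220.0 = 440.0 mol
mass = 440.0 × 36.46 = 16040 g

16000 g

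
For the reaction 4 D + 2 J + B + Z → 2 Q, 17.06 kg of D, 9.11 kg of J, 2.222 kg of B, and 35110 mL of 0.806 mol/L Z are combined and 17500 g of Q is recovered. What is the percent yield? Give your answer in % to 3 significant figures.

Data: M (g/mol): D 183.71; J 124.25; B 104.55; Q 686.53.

60.0 %

n(D) = 17.06×1000 / 183.71 = 92.86 mol
n(J) = 9.110×1000 / 124.25 = 73.32 mol
n(B) = 2.222×1000 / 104.55 = 21.25 mol
n(Z) = 0.806 × 35110/1000 = 28.30 mol
n/ν → D: 23.22, J: 36.66, B: 21.25, Z: 28.30; B is limiting.
theoretical n(Q) = (2/1) × 21.25 = 42.50 mol → 29180 g
% yield = 17500 / 29180 × 100 = 59.97 %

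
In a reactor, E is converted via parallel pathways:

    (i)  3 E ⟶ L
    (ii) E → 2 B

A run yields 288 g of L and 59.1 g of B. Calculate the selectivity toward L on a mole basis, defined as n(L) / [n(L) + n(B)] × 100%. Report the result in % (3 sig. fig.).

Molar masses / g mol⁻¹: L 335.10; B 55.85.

44.8 %

n(L) = 288 / 335.10 = 0.8594 mol
n(B) = 59.1 / 55.85 = 1.058 mol
selectivity = 0.8594/(0.8594+1.058) × 100 = 44.82 %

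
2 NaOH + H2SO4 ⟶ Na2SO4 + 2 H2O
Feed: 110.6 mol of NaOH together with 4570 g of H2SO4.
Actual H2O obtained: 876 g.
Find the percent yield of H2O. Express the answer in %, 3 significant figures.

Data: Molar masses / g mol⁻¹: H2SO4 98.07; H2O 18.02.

n(NaOH) = 110.6 mol
n(H2SO4) = 4570 / 98.07 = 46.60 mol
n/ν → NaOH: 55.30, H2SO4: 46.60; H2SO4 is limiting.
theoretical n(H2O) = (2/1) × 46.60 = 93.20 mol → 1679 g
% yield = 876 / 1679 × 100 = 52.17 %

52.2 %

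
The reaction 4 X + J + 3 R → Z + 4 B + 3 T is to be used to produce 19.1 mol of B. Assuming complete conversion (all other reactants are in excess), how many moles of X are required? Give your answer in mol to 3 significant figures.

n(B) = 19.10 mol
n(X) = (4/4) × 19.10 = 19.10 mol

19.1 mol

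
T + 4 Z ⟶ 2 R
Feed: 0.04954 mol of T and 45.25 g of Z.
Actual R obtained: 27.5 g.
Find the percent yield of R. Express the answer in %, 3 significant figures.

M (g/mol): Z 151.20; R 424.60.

n(T) = 0.04954 mol
n(Z) = 45.25 / 151.20 = 0.2993 mol
n/ν for T = 0.04954/1 = 0.04954
n/ν for Z = 0.2993/4 = 0.07483
Smallest n/ν is T → limiting reagent.
theoretical n(R) = (2/1) × 0.04954 = 0.09908 mol → 42.07 g
% yield = 27.5 / 42.07 × 100 = 65.37 %

65.4 %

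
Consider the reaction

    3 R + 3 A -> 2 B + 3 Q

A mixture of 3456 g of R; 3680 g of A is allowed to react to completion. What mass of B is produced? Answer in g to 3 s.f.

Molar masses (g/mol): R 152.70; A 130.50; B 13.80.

208 g

n(R) = 3456 / 152.70 = 22.63 mol
n(A) = 3680 / 130.50 = 28.20 mol
n/ν for R = 22.63/3 = 7.543
n/ν for A = 28.20/3 = 9.400
Smallest n/ν is R → limiting reagent.
n(B) = (2/3) × 22.63 = 15.09 mol
mass = 15.09 × 13.80 = 208.2 g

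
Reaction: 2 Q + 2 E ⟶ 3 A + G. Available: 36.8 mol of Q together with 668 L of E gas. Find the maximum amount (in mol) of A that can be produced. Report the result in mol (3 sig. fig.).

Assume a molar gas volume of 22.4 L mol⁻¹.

44.7 mol

n(Q) = 36.80 mol
n(E) = 668.0 / 22.4 = 29.82 mol
n/ν for Q = 36.80/2 = 18.40
n/ν for E = 29.82/2 = 14.91
Smallest n/ν is E → limiting reagent.
n(A) = (3/2) × 29.82 = 44.73 mol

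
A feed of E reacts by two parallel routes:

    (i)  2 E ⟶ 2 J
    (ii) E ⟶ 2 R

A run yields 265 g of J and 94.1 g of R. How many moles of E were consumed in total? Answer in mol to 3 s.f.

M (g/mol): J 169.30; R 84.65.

2.12 mol

n(J) = 265 / 169.30 = 1.565 mol
n(R) = 94.1 / 84.65 = 1.112 mol
n(E) via (i) = (2/2)×1.565 = 1.565 mol
n(E) via (ii) = (1/2)×1.112 = 0.5560 mol
total n(E) = 1.565 + 0.5560 = 2.121 mol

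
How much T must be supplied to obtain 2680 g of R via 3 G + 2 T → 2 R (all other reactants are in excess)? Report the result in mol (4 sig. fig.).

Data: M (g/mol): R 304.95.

n(R) = 2680 / 304.95 = 8.788 mol
n(T) = (2/2) × 8.788 = 8.788 mol

8.788 mol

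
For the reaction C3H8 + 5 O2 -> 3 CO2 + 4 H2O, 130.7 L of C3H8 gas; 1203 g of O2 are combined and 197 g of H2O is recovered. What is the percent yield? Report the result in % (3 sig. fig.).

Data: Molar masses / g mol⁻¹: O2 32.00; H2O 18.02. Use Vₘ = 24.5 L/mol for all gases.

51.2 %

n(C3H8) = 130.7 / 24.5 = 5.335 mol
n(O2) = 1203 / 32.00 = 37.59 mol
n/ν for C3H8 = 5.335/1 = 5.335
n/ν for O2 = 37.59/5 = 7.518
Smallest n/ν is C3H8 → limiting reagent.
theoretical n(H2O) = (4/1) × 5.335 = 21.34 mol → 384.5 g
% yield = 197 / 384.5 × 100 = 51.24 %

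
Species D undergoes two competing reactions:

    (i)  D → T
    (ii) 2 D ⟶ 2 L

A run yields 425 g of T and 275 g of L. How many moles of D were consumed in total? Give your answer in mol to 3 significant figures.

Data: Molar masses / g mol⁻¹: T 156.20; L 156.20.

n(T) = 425 / 156.20 = 2.721 mol
n(L) = 275 / 156.20 = 1.761 mol
n(D) via (i) = (1/1)×2.721 = 2.721 mol
n(D) via (ii) = (2/2)×1.761 = 1.761 mol
total n(D) = 2.721 + 1.761 = 4.482 mol

4.48 mol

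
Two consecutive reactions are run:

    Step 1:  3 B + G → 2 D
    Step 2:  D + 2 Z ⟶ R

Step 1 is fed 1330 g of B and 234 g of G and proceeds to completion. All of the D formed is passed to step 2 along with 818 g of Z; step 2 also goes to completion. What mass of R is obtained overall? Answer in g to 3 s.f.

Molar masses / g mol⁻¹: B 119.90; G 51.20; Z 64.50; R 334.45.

2120 g

Step 1:
n(B) = 1330 / 119.90 = 11.09 mol
n(G) = 234.0 / 51.20 = 4.570 mol
n/ν for B = 11.09/3 = 3.697
n/ν for G = 4.570/1 = 4.570
Smallest n/ν is B → limiting reagent.
n(D) produced = (2/3) × 11.09 = 7.393 mol
Step 2:
n(D) available = 7.393 mol
n(Z) = 818.0 / 64.50 = 12.68 mol
n/ν for D = 7.393/1 = 7.393
n/ν for Z = 12.68/2 = 6.340
Smallest n/ν is Z → limiting reagent.
n(R) = (1/2) × 12.68 = 6.340 mol
mass = 6.340 × 334.45 = 2120 g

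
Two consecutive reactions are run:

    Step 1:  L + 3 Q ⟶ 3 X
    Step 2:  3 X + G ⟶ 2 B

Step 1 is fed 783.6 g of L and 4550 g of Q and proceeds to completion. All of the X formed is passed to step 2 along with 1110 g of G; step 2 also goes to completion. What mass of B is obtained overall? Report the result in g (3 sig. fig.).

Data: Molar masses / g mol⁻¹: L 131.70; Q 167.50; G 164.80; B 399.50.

Step 1:
n(L) = 783.6 / 131.70 = 5.950 mol
n(Q) = 4550 / 167.50 = 27.16 mol
n/ν for L = 5.950/1 = 5.950
n/ν for Q = 27.16/3 = 9.053
Smallest n/ν is L → limiting reagent.
n(X) produced = (3/1) × 5.950 = 17.85 mol
Step 2:
n(X) available = 17.85 mol
n(G) = 1110 / 164.80 = 6.735 mol
n/ν for X = 17.85/3 = 5.950
n/ν for G = 6.735/1 = 6.735
Smallest n/ν is X → limiting reagent.
n(B) = (2/3) × 17.85 = 11.90 mol
mass = 11.90 × 399.50 = 4754 g

4750 g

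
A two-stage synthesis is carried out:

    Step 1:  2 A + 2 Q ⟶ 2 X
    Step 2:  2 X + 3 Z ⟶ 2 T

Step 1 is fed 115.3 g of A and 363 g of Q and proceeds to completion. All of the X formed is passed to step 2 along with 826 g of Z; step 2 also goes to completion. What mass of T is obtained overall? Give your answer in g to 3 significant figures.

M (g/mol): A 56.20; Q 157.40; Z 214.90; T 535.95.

Step 1:
n(A) = 115.3 / 56.20 = 2.052 mol
n(Q) = 363.0 / 157.40 = 2.306 mol
n/ν → A: 1.026, Q: 1.153; A is limiting.
n(X) produced = (2/2) × 2.052 = 2.052 mol
Step 2:
n(X) available = 2.052 mol
n(Z) = 826.0 / 214.90 = 3.844 mol
n/ν → X: 1.026, Z: 1.281; X is limiting.
n(T) = (2/2) × 2.052 = 2.052 mol
mass = 2.052 × 535.95 = 1100 g

1100 g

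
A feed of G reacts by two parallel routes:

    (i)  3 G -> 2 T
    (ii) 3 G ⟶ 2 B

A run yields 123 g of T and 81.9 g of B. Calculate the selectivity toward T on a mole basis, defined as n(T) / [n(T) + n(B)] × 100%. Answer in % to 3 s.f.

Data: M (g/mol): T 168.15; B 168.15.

n(T) = 123 / 168.15 = 0.7315 mol
n(B) = 81.9 / 168.15 = 0.4871 mol
selectivity = 0.7315/(0.7315+0.4871) × 100 = 60.03 %

60.0 %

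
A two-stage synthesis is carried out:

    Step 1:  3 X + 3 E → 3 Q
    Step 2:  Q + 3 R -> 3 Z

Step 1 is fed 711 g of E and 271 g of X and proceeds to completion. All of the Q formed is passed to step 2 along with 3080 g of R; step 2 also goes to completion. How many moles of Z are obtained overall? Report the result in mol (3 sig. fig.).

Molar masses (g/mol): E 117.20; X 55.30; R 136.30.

14.7 mol

Step 1:
n(E) = 711.0 / 117.20 = 6.067 mol
n(X) = 271.0 / 55.30 = 4.901 mol
n/ν for E = 6.067/3 = 2.022
n/ν for X = 4.901/3 = 1.634
Smallest n/ν is X → limiting reagent.
n(Q) produced = (3/3) × 4.901 = 4.901 mol
Step 2:
n(Q) available = 4.901 mol
n(R) = 3080 / 136.30 = 22.60 mol
n/ν for Q = 4.901/1 = 4.901
n/ν for R = 22.60/3 = 7.533
Smallest n/ν is Q → limiting reagent.
n(Z) = (3/1) × 4.901 = 14.70 mol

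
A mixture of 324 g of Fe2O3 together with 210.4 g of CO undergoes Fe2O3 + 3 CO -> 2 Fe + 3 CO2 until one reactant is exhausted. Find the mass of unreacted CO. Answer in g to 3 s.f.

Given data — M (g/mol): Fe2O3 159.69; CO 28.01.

39.9 g

n(Fe2O3) = 324.0 / 159.69 = 2.029 mol
n(CO) = 210.4 / 28.01 = 7.512 mol
n/ν → Fe2O3: 2.029, CO: 2.504; Fe2O3 is limiting.
CO consumed = (3/1) × 2.029 = 6.087 mol
CO remaining = 7.512 − 6.087 = 1.425 mol
mass = 1.425 × 28.01 = 39.91 g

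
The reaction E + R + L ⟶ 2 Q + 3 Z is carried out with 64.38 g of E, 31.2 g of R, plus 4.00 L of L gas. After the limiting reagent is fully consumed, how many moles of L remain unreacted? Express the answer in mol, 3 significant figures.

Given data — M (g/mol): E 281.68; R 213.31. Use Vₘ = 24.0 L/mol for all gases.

0.0204 mol

n(E) = 64.38 / 281.68 = 0.2286 mol
n(R) = 31.20 / 213.31 = 0.1463 mol
n(L) = 4.000 / 24.0 = 0.1667 mol
n/ν for E = 0.2286/1 = 0.2286
n/ν for R = 0.1463/1 = 0.1463
n/ν for L = 0.1667/1 = 0.1667
Smallest n/ν is R → limiting reagent.
L consumed = (1/1) × 0.1463 = 0.1463 mol
L remaining = 0.1667 − 0.1463 = 0.02040 mol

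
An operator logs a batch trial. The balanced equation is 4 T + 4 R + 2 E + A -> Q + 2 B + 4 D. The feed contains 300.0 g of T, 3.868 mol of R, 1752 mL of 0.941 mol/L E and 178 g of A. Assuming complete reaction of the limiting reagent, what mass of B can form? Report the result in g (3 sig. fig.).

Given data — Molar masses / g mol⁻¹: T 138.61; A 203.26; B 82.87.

n(T) = 300.0 / 138.61 = 2.164 mol
n(R) = 3.868 mol
n(E) = 0.941 × 1752/1000 = 1.649 mol
n(A) = 178.0 / 203.26 = 0.8757 mol
n/ν → T: 0.5410, R: 0.9670, E: 0.8245, A: 0.8757; T is limiting.
n(B) = (2/4) × 2.164 = 1.082 mol
mass = 1.082 × 82.87 = 89.67 g

89.7 g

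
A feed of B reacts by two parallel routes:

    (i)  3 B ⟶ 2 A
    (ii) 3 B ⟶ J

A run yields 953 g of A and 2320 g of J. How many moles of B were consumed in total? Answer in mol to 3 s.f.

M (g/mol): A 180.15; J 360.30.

27.3 mol

n(A) = 953 / 180.15 = 5.290 mol
n(J) = 2320 / 360.30 = 6.439 mol
n(B) via (i) = (3/2)×5.290 = 7.935 mol
n(B) via (ii) = (3/1)×6.439 = 19.32 mol
total n(B) = 7.935 + 19.32 = 27.26 mol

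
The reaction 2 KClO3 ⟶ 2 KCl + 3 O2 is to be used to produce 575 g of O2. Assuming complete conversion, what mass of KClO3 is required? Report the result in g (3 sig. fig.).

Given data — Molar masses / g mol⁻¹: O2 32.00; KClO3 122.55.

n(O2) = 575 / 32.00 = 17.97 mol
n(KClO3) = (2/3) × 17.97 = 11.98 mol
mass = 11.98 × 122.55 = 1468 g

1470 g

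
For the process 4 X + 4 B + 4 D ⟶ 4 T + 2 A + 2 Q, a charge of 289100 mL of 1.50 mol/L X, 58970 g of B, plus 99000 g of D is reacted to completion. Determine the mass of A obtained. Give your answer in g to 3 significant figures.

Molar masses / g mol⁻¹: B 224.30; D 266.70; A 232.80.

n(X) = 1.50 × 289100/1000 = 433.7 mol
n(B) = 58970 / 224.30 = 262.9 mol
n(D) = 99000 / 266.70 = 371.2 mol
n/ν for X = 433.7/4 = 108.4
n/ν for B = 262.9/4 = 65.73
n/ν for D = 371.2/4 = 92.80
Smallest n/ν is B → limiting reagent.
n(A) = (2/4) × 262.9 = 131.5 mol
mass = 131.5 × 232.80 = 30610 g

30600 g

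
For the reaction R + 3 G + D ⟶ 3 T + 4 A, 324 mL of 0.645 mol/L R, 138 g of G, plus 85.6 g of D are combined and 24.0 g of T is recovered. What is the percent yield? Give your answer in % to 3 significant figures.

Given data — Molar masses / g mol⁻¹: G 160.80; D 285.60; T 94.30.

40.6 %

n(R) = 0.645 × 324.0/1000 = 0.2090 mol
n(G) = 138.0 / 160.80 = 0.8582 mol
n(D) = 85.60 / 285.60 = 0.2997 mol
n/ν for R = 0.2090/1 = 0.2090
n/ν for G = 0.8582/3 = 0.2861
n/ν for D = 0.2997/1 = 0.2997
Smallest n/ν is R → limiting reagent.
theoretical n(T) = (3/1) × 0.2090 = 0.6270 mol → 59.13 g
% yield = 24.0 / 59.13 × 100 = 40.59 %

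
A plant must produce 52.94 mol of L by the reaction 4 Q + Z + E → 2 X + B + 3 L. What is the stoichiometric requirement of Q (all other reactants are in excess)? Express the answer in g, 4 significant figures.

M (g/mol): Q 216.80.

n(L) = 52.94 mol
n(Q) = (4/3) × 52.94 = 70.59 mol
mass = 70.59 × 216.80 = 15300 g

15300 g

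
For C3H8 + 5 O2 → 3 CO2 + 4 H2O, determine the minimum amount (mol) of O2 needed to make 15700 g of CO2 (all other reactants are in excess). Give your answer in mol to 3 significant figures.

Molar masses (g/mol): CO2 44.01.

n(CO2) = 15700 / 44.01 = 356.7 mol
n(O2) = (5/3) × 356.7 = 594.5 mol

595 mol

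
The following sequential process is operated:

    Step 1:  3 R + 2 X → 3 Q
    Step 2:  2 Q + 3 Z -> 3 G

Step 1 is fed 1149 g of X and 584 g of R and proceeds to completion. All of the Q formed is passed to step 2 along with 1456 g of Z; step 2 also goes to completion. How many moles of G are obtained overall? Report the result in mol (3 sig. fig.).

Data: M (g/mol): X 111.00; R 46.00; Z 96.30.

15.1 mol

Step 1:
n(X) = 1149 / 111.00 = 10.35 mol
n(R) = 584.0 / 46.00 = 12.70 mol
n/ν for X = 10.35/2 = 5.175
n/ν for R = 12.70/3 = 4.233
Smallest n/ν is R → limiting reagent.
n(Q) produced = (3/3) × 12.70 = 12.70 mol
Step 2:
n(Q) available = 12.70 mol
n(Z) = 1456 / 96.30 = 15.12 mol
n/ν for Q = 12.70/2 = 6.350
n/ν for Z = 15.12/3 = 5.040
Smallest n/ν is Z → limiting reagent.
n(G) = (3/3) × 15.12 = 15.12 mol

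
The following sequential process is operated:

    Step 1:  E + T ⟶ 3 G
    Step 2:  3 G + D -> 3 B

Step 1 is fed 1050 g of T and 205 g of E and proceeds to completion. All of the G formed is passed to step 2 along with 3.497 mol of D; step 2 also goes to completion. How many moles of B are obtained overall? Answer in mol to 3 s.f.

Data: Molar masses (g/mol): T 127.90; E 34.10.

10.5 mol

Step 1:
n(T) = 1050 / 127.90 = 8.210 mol
n(E) = 205.0 / 34.10 = 6.012 mol
n/ν for T = 8.210/1 = 8.210
n/ν for E = 6.012/1 = 6.012
Smallest n/ν is E → limiting reagent.
n(G) produced = (3/1) × 6.012 = 18.04 mol
Step 2:
n(G) available = 18.04 mol
n(D) = 3.497 mol
n/ν for G = 18.04/3 = 6.013
n/ν for D = 3.497/1 = 3.497
Smallest n/ν is D → limiting reagent.
n(B) = (3/1) × 3.497 = 10.49 mol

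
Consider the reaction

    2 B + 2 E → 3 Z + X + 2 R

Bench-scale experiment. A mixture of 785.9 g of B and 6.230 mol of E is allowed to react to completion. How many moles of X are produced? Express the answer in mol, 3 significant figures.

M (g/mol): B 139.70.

n(B) = 785.9 / 139.70 = 5.626 mol
n(E) = 6.230 mol
n/ν for B = 5.626/2 = 2.813
n/ν for E = 6.230/2 = 3.115
Smallest n/ν is B → limiting reagent.
n(X) = (1/2) × 5.626 = 2.813 mol

2.81 mol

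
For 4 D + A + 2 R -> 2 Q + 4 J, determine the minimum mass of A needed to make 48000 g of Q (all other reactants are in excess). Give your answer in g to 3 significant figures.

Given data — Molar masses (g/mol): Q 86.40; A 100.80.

28000 g

n(Q) = 48000 / 86.40 = 555.6 mol
n(A) = (1/2) × 555.6 = 277.8 mol
mass = 277.8 × 100.80 = 28000 g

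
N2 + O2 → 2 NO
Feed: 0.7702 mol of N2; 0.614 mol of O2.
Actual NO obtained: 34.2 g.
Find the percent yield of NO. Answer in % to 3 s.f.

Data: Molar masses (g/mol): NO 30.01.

92.8 %

n(N2) = 0.7702 mol
n(O2) = 0.6140 mol
n/ν → N2: 0.7702, O2: 0.6140; O2 is limiting.
theoretical n(NO) = (2/1) × 0.6140 = 1.228 mol → 36.85 g
% yield = 34.2 / 36.85 × 100 = 92.81 %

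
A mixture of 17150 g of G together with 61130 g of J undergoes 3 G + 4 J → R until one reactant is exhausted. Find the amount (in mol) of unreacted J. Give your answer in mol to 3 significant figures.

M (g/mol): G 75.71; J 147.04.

114 mol

n(G) = 17150 / 75.71 = 226.5 mol
n(J) = 61130 / 147.04 = 415.7 mol
n/ν for G = 226.5/3 = 75.50
n/ν for J = 415.7/4 = 103.9
Smallest n/ν is G → limiting reagent.
J consumed = (4/3) × 226.5 = 302.0 mol
J remaining = 415.7 − 302.0 = 113.7 mol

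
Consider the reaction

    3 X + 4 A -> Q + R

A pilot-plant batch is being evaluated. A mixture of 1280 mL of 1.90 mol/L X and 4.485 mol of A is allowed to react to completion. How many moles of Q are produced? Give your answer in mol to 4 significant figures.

0.8107 mol

n(X) = 1.90 × 1280/1000 = 2.432 mol
n(A) = 4.485 mol
n/ν for X = 2.432/3 = 0.8107
n/ν for A = 4.485/4 = 1.121
Smallest n/ν is X → limiting reagent.
n(Q) = (1/3) × 2.432 = 0.8107 mol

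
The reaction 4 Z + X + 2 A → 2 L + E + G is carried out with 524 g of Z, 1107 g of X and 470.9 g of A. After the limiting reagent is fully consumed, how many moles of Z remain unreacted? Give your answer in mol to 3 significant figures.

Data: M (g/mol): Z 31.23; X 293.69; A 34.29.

1.70 mol

n(Z) = 524.0 / 31.23 = 16.78 mol
n(X) = 1107 / 293.69 = 3.769 mol
n(A) = 470.9 / 34.29 = 13.73 mol
n/ν for Z = 16.78/4 = 4.195
n/ν for X = 3.769/1 = 3.769
n/ν for A = 13.73/2 = 6.865
Smallest n/ν is X → limiting reagent.
Z consumed = (4/1) × 3.769 = 15.08 mol
Z remaining = 16.78 − 15.08 = 1.700 mol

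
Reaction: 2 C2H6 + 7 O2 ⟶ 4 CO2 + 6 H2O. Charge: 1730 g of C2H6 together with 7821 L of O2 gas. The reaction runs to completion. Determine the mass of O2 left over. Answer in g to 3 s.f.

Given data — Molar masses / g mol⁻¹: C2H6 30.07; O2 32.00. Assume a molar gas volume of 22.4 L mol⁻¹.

4730 g

n(C2H6) = 1730 / 30.07 = 57.53 mol
n(O2) = 7821 / 22.4 = 349.2 mol
n/ν for C2H6 = 57.53/2 = 28.77
n/ν for O2 = 349.2/7 = 49.89
Smallest n/ν is C2H6 → limiting reagent.
O2 consumed = (7/2) × 57.53 = 201.4 mol
O2 remaining = 349.2 − 201.4 = 147.8 mol
mass = 147.8 × 32.00 = 4730 g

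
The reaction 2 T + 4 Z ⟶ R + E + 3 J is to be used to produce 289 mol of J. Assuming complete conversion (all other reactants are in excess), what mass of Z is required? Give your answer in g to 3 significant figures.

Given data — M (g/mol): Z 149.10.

57500 g

n(J) = 289.0 mol
n(Z) = (4/3) × 289.0 = 385.3 mol
mass = 385.3 × 149.10 = 57450 g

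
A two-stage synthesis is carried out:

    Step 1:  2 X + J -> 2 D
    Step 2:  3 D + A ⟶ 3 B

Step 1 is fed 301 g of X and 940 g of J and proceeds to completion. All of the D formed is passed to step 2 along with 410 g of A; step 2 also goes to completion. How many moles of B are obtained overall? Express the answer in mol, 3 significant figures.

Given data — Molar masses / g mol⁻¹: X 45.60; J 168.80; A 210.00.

5.86 mol

Step 1:
n(X) = 301.0 / 45.60 = 6.601 mol
n(J) = 940.0 / 168.80 = 5.569 mol
n/ν → X: 3.301, J: 5.569; X is limiting.
n(D) produced = (2/2) × 6.601 = 6.601 mol
Step 2:
n(D) available = 6.601 mol
n(A) = 410.0 / 210.00 = 1.952 mol
n/ν → D: 2.200, A: 1.952; A is limiting.
n(B) = (3/1) × 1.952 = 5.856 mol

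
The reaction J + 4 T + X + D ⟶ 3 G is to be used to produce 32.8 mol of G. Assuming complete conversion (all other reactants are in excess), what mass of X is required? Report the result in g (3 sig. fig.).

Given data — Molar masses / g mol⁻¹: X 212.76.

2330 g

n(G) = 32.80 mol
n(X) = (1/3) × 32.80 = 10.93 mol
mass = 10.93 × 212.76 = 2325 g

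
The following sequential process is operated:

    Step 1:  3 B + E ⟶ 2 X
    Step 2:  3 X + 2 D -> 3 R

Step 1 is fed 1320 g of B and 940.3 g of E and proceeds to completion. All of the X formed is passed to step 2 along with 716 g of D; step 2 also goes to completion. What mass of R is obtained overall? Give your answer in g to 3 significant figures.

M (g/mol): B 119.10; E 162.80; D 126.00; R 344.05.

2540 g

Step 1:
n(B) = 1320 / 119.10 = 11.08 mol
n(E) = 940.3 / 162.80 = 5.776 mol
n/ν → B: 3.693, E: 5.776; B is limiting.
n(X) produced = (2/3) × 11.08 = 7.387 mol
Step 2:
n(X) available = 7.387 mol
n(D) = 716.0 / 126.00 = 5.683 mol
n/ν → X: 2.462, D: 2.842; X is limiting.
n(R) = (3/3) × 7.387 = 7.387 mol
mass = 7.387 × 344.05 = 2541 g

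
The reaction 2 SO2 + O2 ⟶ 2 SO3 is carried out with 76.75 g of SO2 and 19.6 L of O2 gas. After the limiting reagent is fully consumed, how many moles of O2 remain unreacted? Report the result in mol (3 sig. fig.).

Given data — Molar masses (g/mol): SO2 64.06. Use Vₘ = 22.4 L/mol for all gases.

n(SO2) = 76.75 / 64.06 = 1.198 mol
n(O2) = 19.60 / 22.4 = 0.8750 mol
n/ν for SO2 = 1.198/2 = 0.5990
n/ν for O2 = 0.8750/1 = 0.8750
Smallest n/ν is SO2 → limiting reagent.
O2 consumed = (1/2) × 1.198 = 0.5990 mol
O2 remaining = 0.8750 − 0.5990 = 0.2760 mol

0.276 mol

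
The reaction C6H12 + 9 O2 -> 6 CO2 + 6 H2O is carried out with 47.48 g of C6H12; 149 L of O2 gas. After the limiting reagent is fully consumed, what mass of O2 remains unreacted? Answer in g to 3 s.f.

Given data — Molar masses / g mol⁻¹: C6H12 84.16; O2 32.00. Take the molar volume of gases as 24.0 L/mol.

n(C6H12) = 47.48 / 84.16 = 0.5642 mol
n(O2) = 149.0 / 24.0 = 6.208 mol
n/ν for C6H12 = 0.5642/1 = 0.5642
n/ν for O2 = 6.208/9 = 0.6898
Smallest n/ν is C6H12 → limiting reagent.
O2 consumed = (9/1) × 0.5642 = 5.078 mol
O2 remaining = 6.208 − 5.078 = 1.130 mol
mass = 1.130 × 32.00 = 36.16 g

36.2 g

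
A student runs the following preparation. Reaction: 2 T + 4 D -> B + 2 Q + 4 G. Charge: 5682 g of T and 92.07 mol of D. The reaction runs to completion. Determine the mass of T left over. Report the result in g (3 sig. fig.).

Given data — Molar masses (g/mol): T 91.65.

n(T) = 5682 / 91.65 = 62.00 mol
n(D) = 92.07 mol
n/ν → T: 31.00, D: 23.02; D is limiting.
T consumed = (2/4) × 92.07 = 46.04 mol
T remaining = 62.00 − 46.04 = 15.96 mol
mass = 15.96 × 91.65 = 1463 g

1460 g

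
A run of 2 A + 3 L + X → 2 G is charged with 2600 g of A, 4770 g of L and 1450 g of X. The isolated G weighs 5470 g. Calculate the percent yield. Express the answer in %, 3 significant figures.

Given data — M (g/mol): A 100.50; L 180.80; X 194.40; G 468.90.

n(A) = 2600 / 100.50 = 25.87 mol
n(L) = 4770 / 180.80 = 26.38 mol
n(X) = 1450 / 194.40 = 7.459 mol
n/ν → A: 12.94, L: 8.793, X: 7.459; X is limiting.
theoretical n(G) = (2/1) × 7.459 = 14.92 mol → 6996 g
% yield = 5470 / 6996 × 100 = 78.19 %

78.2 %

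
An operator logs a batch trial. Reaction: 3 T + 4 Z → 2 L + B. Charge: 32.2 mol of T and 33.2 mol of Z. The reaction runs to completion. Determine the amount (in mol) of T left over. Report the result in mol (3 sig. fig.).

n(T) = 32.20 mol
n(Z) = 33.20 mol
n/ν for T = 32.20/3 = 10.73
n/ν for Z = 33.20/4 = 8.300
Smallest n/ν is Z → limiting reagent.
T consumed = (3/4) × 33.20 = 24.90 mol
T remaining = 32.20 − 24.90 = 7.300 mol

7.30 mol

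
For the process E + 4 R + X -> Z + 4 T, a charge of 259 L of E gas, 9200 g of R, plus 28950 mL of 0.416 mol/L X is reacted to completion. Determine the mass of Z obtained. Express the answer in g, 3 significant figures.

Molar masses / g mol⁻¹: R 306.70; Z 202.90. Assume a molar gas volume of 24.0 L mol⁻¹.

n(E) = 259.0 / 24.0 = 10.79 mol
n(R) = 9200 / 306.70 = 30.00 mol
n(X) = 0.416 × 28950/1000 = 12.04 mol
n/ν for E = 10.79/1 = 10.79
n/ν for R = 30.00/4 = 7.500
n/ν for X = 12.04/1 = 12.04
Smallest n/ν is R → limiting reagent.
n(Z) = (1/4) × 30.00 = 7.500 mol
mass = 7.500 × 202.90 = 1522 g

1520 g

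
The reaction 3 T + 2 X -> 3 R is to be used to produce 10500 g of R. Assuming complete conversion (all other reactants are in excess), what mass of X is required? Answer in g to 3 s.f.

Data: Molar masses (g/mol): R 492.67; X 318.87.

n(R) = 10500 / 492.67 = 21.31 mol
n(X) = (2/3) × 21.31 = 14.21 mol
mass = 14.21 × 318.87 = 4531 g

4530 g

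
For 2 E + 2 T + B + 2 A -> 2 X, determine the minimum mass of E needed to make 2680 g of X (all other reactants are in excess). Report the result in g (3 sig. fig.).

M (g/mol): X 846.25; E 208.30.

n(X) = 2680 / 846.25 = 3.167 mol
n(E) = (2/2) × 3.167 = 3.167 mol
mass = 3.167 × 208.30 = 659.7 g

660 g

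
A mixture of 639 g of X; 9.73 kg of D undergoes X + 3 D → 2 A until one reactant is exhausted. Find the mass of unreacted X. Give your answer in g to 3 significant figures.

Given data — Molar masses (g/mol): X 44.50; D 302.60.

162 g

n(X) = 639.0 / 44.50 = 14.36 mol
n(D) = 9.730×1000 / 302.60 = 32.15 mol
n/ν for X = 14.36/1 = 14.36
n/ν for D = 32.15/3 = 10.72
Smallest n/ν is D → limiting reagent.
X consumed = (1/3) × 32.15 = 10.72 mol
X remaining = 14.36 − 10.72 = 3.640 mol
mass = 3.640 × 44.50 = 162.0 g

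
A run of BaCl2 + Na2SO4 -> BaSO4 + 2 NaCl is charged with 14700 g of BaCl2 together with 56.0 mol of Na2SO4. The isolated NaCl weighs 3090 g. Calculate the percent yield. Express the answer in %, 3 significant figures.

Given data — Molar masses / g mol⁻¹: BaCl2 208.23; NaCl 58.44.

n(BaCl2) = 14700 / 208.23 = 70.60 mol
n(Na2SO4) = 56.00 mol
n/ν → BaCl2: 70.60, Na2SO4: 56.00; Na2SO4 is limiting.
theoretical n(NaCl) = (2/1) × 56.00 = 112.0 mol → 6545 g
% yield = 3090 / 6545 × 100 = 47.21 %

47.2 %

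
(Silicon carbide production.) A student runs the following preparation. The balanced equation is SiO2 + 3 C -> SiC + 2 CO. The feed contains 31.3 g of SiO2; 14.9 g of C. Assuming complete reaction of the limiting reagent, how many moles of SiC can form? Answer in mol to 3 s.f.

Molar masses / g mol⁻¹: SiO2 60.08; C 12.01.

0.414 mol

n(SiO2) = 31.30 / 60.08 = 0.5210 mol
n(C) = 14.90 / 12.01 = 1.241 mol
n/ν for SiO2 = 0.5210/1 = 0.5210
n/ν for C = 1.241/3 = 0.4137
Smallest n/ν is C → limiting reagent.
n(SiC) = (1/3) × 1.241 = 0.4137 mol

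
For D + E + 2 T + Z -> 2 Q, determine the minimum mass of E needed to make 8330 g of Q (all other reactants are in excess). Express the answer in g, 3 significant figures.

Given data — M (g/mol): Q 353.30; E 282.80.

n(Q) = 8330 / 353.30 = 23.58 mol
n(E) = (1/2) × 23.58 = 11.79 mol
mass = 11.79 × 282.80 = 3334 g

3330 g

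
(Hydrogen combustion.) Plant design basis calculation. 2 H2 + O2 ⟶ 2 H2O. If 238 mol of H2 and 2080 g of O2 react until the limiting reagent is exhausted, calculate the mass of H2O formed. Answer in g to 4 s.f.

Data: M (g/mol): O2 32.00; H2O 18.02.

2343 g

n(H2) = 238.0 mol
n(O2) = 2080 / 32.00 = 65.00 mol
n/ν for H2 = 238.0/2 = 119.0
n/ν for O2 = 65.00/1 = 65.00
Smallest n/ν is O2 → limiting reagent.
n(H2O) = (2/1) × 65.00 = 130.0 mol
mass = 130.0 × 18.02 = 2343 g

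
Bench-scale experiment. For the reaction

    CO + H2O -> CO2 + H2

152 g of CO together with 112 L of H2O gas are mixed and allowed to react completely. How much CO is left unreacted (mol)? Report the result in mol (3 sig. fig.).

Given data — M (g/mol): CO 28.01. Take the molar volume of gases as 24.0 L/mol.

0.760 mol

n(CO) = 152.0 / 28.01 = 5.427 mol
n(H2O) = 112.0 / 24.0 = 4.667 mol
n/ν for CO = 5.427/1 = 5.427
n/ν for H2O = 4.667/1 = 4.667
Smallest n/ν is H2O → limiting reagent.
CO consumed = (1/1) × 4.667 = 4.667 mol
CO remaining = 5.427 − 4.667 = 0.7600 mol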